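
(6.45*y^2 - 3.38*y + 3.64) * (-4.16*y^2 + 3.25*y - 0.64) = -26.832*y^4 + 35.0233*y^3 - 30.2554*y^2 + 13.9932*y - 2.3296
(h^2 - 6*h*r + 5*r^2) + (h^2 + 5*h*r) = 2*h^2 - h*r + 5*r^2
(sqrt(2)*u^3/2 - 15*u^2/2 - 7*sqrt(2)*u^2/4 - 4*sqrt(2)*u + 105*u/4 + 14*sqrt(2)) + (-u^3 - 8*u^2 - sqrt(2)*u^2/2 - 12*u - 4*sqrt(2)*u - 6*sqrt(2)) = -u^3 + sqrt(2)*u^3/2 - 31*u^2/2 - 9*sqrt(2)*u^2/4 - 8*sqrt(2)*u + 57*u/4 + 8*sqrt(2)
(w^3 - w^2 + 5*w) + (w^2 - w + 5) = w^3 + 4*w + 5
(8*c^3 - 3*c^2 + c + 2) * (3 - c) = -8*c^4 + 27*c^3 - 10*c^2 + c + 6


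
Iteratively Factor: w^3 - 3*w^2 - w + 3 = (w + 1)*(w^2 - 4*w + 3) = (w - 3)*(w + 1)*(w - 1)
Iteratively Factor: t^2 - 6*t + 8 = (t - 4)*(t - 2)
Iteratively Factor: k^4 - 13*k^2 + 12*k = (k - 1)*(k^3 + k^2 - 12*k) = (k - 3)*(k - 1)*(k^2 + 4*k) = k*(k - 3)*(k - 1)*(k + 4)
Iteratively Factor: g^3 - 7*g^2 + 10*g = (g)*(g^2 - 7*g + 10) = g*(g - 2)*(g - 5)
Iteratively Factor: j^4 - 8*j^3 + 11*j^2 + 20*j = (j + 1)*(j^3 - 9*j^2 + 20*j) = (j - 5)*(j + 1)*(j^2 - 4*j) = (j - 5)*(j - 4)*(j + 1)*(j)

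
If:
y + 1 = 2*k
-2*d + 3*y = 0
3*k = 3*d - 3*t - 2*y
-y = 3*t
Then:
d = 9/8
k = 7/8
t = -1/4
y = 3/4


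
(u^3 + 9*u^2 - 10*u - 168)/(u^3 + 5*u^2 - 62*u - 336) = (u - 4)/(u - 8)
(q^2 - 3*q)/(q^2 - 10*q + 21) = q/(q - 7)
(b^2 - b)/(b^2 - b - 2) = b*(1 - b)/(-b^2 + b + 2)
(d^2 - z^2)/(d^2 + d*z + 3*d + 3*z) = (d - z)/(d + 3)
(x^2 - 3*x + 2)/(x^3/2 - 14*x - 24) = 2*(-x^2 + 3*x - 2)/(-x^3 + 28*x + 48)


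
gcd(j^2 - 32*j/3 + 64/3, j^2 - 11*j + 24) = j - 8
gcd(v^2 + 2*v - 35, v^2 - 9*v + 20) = v - 5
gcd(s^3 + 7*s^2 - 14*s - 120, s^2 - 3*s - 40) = s + 5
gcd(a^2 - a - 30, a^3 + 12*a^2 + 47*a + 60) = a + 5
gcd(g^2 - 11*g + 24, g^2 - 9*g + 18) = g - 3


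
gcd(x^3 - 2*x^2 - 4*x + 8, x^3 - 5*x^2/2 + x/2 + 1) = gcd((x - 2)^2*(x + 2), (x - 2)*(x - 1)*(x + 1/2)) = x - 2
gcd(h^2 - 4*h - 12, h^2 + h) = 1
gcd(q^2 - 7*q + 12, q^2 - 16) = q - 4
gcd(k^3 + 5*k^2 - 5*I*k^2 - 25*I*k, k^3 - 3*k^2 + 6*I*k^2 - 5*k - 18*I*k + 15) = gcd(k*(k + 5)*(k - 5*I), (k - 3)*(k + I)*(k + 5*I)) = 1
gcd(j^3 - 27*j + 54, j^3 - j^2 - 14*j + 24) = j - 3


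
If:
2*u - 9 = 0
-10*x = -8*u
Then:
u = 9/2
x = 18/5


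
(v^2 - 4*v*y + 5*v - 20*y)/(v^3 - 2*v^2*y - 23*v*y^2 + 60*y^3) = (-v - 5)/(-v^2 - 2*v*y + 15*y^2)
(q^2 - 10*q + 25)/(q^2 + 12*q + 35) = (q^2 - 10*q + 25)/(q^2 + 12*q + 35)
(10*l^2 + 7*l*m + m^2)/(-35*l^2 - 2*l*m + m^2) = (-2*l - m)/(7*l - m)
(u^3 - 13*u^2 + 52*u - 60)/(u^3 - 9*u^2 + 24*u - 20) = (u - 6)/(u - 2)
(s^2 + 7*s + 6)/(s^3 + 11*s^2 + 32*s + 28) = (s^2 + 7*s + 6)/(s^3 + 11*s^2 + 32*s + 28)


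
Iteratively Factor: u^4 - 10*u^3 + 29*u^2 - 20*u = (u - 4)*(u^3 - 6*u^2 + 5*u) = (u - 4)*(u - 1)*(u^2 - 5*u) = (u - 5)*(u - 4)*(u - 1)*(u)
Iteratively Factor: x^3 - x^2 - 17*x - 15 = (x + 3)*(x^2 - 4*x - 5) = (x + 1)*(x + 3)*(x - 5)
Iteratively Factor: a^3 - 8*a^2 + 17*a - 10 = (a - 1)*(a^2 - 7*a + 10) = (a - 5)*(a - 1)*(a - 2)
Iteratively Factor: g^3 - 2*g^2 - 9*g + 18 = (g + 3)*(g^2 - 5*g + 6) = (g - 3)*(g + 3)*(g - 2)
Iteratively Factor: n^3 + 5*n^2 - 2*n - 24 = (n + 3)*(n^2 + 2*n - 8) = (n + 3)*(n + 4)*(n - 2)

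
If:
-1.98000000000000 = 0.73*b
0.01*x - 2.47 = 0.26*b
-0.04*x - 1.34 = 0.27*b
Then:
No Solution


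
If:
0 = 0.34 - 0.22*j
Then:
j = 1.55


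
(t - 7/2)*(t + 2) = t^2 - 3*t/2 - 7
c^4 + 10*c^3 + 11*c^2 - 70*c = c*(c - 2)*(c + 5)*(c + 7)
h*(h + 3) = h^2 + 3*h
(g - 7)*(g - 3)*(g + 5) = g^3 - 5*g^2 - 29*g + 105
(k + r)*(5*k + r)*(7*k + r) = 35*k^3 + 47*k^2*r + 13*k*r^2 + r^3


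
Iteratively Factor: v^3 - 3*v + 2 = (v - 1)*(v^2 + v - 2) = (v - 1)*(v + 2)*(v - 1)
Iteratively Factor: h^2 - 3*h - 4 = (h - 4)*(h + 1)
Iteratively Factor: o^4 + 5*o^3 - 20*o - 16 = (o - 2)*(o^3 + 7*o^2 + 14*o + 8) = (o - 2)*(o + 4)*(o^2 + 3*o + 2) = (o - 2)*(o + 2)*(o + 4)*(o + 1)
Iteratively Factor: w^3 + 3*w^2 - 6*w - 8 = (w + 4)*(w^2 - w - 2) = (w + 1)*(w + 4)*(w - 2)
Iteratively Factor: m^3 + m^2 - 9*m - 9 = (m + 3)*(m^2 - 2*m - 3) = (m - 3)*(m + 3)*(m + 1)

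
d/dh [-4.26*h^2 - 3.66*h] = -8.52*h - 3.66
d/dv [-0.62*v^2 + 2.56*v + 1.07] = 2.56 - 1.24*v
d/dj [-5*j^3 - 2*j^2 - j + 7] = -15*j^2 - 4*j - 1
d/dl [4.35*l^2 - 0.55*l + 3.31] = 8.7*l - 0.55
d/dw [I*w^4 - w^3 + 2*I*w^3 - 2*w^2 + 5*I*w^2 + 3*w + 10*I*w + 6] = 4*I*w^3 + w^2*(-3 + 6*I) + w*(-4 + 10*I) + 3 + 10*I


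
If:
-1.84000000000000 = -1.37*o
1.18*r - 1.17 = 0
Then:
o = 1.34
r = 0.99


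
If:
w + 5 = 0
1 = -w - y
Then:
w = -5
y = 4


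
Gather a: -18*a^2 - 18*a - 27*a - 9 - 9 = -18*a^2 - 45*a - 18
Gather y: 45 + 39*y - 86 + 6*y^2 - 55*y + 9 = 6*y^2 - 16*y - 32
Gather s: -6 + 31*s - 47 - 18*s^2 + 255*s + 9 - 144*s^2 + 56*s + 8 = -162*s^2 + 342*s - 36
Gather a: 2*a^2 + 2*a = 2*a^2 + 2*a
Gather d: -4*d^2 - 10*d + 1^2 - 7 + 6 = -4*d^2 - 10*d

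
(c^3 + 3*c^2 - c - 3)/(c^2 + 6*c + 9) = (c^2 - 1)/(c + 3)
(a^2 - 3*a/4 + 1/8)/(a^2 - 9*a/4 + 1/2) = (a - 1/2)/(a - 2)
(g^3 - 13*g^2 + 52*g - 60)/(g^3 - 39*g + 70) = (g - 6)/(g + 7)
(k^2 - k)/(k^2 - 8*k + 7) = k/(k - 7)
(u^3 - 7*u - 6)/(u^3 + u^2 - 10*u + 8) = (u^3 - 7*u - 6)/(u^3 + u^2 - 10*u + 8)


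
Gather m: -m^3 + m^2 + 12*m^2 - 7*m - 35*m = -m^3 + 13*m^2 - 42*m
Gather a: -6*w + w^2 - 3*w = w^2 - 9*w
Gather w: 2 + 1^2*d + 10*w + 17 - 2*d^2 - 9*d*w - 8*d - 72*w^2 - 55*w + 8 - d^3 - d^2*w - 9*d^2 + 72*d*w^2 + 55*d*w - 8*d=-d^3 - 11*d^2 - 15*d + w^2*(72*d - 72) + w*(-d^2 + 46*d - 45) + 27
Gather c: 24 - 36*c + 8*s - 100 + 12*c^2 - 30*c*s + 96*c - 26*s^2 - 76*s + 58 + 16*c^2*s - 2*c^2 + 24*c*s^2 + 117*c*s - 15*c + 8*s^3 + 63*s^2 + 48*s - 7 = c^2*(16*s + 10) + c*(24*s^2 + 87*s + 45) + 8*s^3 + 37*s^2 - 20*s - 25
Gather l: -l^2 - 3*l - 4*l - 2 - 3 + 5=-l^2 - 7*l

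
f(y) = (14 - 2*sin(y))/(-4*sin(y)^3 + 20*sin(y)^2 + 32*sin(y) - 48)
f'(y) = (14 - 2*sin(y))*(12*sin(y)^2*cos(y) - 40*sin(y)*cos(y) - 32*cos(y))/(-4*sin(y)^3 + 20*sin(y)^2 + 32*sin(y) - 48)^2 - 2*cos(y)/(-4*sin(y)^3 + 20*sin(y)^2 + 32*sin(y) - 48) = (-sin(y)^3 + 13*sin(y)^2 - 35*sin(y) - 22)*cos(y)/((sin(y) - 6)^2*(sin(y) - 1)^2*(sin(y) + 2)^2)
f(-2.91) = -0.27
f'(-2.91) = 0.07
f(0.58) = -0.51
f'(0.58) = -0.79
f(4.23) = -0.27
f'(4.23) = -0.04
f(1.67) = -40.74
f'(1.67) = 819.42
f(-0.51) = -0.26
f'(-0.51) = -0.01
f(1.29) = -5.17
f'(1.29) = -36.13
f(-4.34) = -2.98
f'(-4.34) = 15.48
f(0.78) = -0.74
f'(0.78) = -1.60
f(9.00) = -0.42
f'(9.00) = 0.50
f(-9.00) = -0.26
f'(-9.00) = 0.02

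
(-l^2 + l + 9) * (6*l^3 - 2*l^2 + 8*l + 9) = -6*l^5 + 8*l^4 + 44*l^3 - 19*l^2 + 81*l + 81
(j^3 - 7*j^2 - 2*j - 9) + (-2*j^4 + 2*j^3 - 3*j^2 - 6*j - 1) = -2*j^4 + 3*j^3 - 10*j^2 - 8*j - 10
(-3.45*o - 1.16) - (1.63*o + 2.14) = -5.08*o - 3.3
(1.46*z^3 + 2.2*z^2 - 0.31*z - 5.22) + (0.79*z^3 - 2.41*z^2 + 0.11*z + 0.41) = 2.25*z^3 - 0.21*z^2 - 0.2*z - 4.81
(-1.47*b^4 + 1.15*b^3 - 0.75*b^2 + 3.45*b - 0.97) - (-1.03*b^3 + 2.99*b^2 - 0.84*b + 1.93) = -1.47*b^4 + 2.18*b^3 - 3.74*b^2 + 4.29*b - 2.9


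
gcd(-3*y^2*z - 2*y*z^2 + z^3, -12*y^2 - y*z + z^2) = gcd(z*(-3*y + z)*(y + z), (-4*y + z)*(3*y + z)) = 1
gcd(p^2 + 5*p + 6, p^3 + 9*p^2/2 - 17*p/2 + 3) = 1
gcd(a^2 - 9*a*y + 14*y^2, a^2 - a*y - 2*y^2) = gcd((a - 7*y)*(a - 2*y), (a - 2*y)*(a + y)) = -a + 2*y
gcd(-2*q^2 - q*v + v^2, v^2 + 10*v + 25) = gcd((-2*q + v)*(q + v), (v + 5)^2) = 1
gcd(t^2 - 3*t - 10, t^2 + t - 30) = t - 5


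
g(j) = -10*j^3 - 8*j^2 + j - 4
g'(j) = -30*j^2 - 16*j + 1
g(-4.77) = 894.52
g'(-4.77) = -605.27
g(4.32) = -955.19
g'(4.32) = -627.99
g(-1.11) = -1.29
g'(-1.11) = -18.20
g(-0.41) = -5.07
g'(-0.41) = 2.52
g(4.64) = -1170.57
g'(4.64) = -719.13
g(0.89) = -16.50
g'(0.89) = -37.00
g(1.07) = -24.34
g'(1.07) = -50.47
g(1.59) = -62.83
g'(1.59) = -100.28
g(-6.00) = 1862.00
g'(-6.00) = -983.00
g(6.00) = -2446.00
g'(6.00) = -1175.00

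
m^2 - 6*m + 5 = (m - 5)*(m - 1)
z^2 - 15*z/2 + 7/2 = (z - 7)*(z - 1/2)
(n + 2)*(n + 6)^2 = n^3 + 14*n^2 + 60*n + 72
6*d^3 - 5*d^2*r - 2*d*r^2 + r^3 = (-3*d + r)*(-d + r)*(2*d + r)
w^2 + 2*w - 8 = (w - 2)*(w + 4)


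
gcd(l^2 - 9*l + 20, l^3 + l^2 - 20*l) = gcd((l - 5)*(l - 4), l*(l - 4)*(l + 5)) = l - 4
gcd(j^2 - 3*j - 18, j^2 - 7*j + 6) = j - 6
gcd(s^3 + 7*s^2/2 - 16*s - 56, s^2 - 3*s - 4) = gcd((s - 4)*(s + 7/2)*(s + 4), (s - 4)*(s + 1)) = s - 4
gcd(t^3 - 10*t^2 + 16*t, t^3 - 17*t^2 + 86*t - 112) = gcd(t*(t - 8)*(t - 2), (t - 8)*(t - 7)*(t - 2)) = t^2 - 10*t + 16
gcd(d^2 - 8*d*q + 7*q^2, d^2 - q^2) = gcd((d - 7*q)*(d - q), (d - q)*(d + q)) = -d + q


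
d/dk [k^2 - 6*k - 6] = 2*k - 6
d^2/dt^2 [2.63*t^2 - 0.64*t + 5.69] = 5.26000000000000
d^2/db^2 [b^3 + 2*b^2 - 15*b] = 6*b + 4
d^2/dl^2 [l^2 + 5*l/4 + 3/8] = 2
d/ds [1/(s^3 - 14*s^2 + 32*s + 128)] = (-3*s^2 + 28*s - 32)/(s^3 - 14*s^2 + 32*s + 128)^2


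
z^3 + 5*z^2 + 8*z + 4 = (z + 1)*(z + 2)^2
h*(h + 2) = h^2 + 2*h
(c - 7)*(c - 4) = c^2 - 11*c + 28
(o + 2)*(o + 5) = o^2 + 7*o + 10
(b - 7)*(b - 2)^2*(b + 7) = b^4 - 4*b^3 - 45*b^2 + 196*b - 196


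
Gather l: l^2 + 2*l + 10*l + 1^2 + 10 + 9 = l^2 + 12*l + 20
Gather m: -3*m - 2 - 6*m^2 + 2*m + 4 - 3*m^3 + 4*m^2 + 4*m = -3*m^3 - 2*m^2 + 3*m + 2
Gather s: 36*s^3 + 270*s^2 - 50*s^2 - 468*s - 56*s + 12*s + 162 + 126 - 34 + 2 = 36*s^3 + 220*s^2 - 512*s + 256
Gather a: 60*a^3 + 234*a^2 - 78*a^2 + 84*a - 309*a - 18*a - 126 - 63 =60*a^3 + 156*a^2 - 243*a - 189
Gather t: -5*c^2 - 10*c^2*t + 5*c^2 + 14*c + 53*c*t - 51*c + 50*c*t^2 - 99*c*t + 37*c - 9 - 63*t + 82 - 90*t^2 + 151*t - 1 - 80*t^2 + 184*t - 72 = t^2*(50*c - 170) + t*(-10*c^2 - 46*c + 272)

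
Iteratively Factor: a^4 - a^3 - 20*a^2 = (a - 5)*(a^3 + 4*a^2) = a*(a - 5)*(a^2 + 4*a) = a*(a - 5)*(a + 4)*(a)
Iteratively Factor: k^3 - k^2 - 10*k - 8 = (k + 2)*(k^2 - 3*k - 4) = (k + 1)*(k + 2)*(k - 4)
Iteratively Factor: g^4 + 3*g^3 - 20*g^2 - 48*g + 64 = (g + 4)*(g^3 - g^2 - 16*g + 16) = (g - 1)*(g + 4)*(g^2 - 16) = (g - 4)*(g - 1)*(g + 4)*(g + 4)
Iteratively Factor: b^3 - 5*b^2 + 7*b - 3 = (b - 1)*(b^2 - 4*b + 3) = (b - 1)^2*(b - 3)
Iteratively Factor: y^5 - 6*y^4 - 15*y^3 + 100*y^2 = (y)*(y^4 - 6*y^3 - 15*y^2 + 100*y) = y^2*(y^3 - 6*y^2 - 15*y + 100) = y^2*(y - 5)*(y^2 - y - 20) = y^2*(y - 5)*(y + 4)*(y - 5)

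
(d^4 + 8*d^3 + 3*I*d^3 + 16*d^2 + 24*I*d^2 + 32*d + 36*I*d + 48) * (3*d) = 3*d^5 + 24*d^4 + 9*I*d^4 + 48*d^3 + 72*I*d^3 + 96*d^2 + 108*I*d^2 + 144*d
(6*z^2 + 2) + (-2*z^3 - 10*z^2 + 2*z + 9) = -2*z^3 - 4*z^2 + 2*z + 11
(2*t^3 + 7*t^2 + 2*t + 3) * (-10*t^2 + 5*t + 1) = -20*t^5 - 60*t^4 + 17*t^3 - 13*t^2 + 17*t + 3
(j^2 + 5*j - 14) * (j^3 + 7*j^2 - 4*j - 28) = j^5 + 12*j^4 + 17*j^3 - 146*j^2 - 84*j + 392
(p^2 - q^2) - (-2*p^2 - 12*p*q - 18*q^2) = 3*p^2 + 12*p*q + 17*q^2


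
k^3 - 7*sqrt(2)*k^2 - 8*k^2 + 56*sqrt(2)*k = k*(k - 8)*(k - 7*sqrt(2))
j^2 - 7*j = j*(j - 7)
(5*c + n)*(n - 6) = 5*c*n - 30*c + n^2 - 6*n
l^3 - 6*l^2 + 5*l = l*(l - 5)*(l - 1)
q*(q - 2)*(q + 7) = q^3 + 5*q^2 - 14*q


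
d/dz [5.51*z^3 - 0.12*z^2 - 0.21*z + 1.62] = 16.53*z^2 - 0.24*z - 0.21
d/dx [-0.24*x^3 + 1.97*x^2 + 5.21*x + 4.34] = -0.72*x^2 + 3.94*x + 5.21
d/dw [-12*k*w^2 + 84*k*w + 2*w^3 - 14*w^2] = -24*k*w + 84*k + 6*w^2 - 28*w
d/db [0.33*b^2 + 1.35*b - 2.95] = 0.66*b + 1.35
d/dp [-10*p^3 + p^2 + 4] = 2*p*(1 - 15*p)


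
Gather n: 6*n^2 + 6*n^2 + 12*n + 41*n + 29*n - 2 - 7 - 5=12*n^2 + 82*n - 14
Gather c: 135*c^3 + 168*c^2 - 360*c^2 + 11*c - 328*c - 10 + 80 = 135*c^3 - 192*c^2 - 317*c + 70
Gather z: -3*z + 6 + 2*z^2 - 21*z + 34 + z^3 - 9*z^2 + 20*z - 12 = z^3 - 7*z^2 - 4*z + 28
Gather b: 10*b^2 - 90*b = 10*b^2 - 90*b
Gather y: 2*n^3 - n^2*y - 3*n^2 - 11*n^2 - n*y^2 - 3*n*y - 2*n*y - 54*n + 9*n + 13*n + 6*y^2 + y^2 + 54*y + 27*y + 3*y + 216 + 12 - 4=2*n^3 - 14*n^2 - 32*n + y^2*(7 - n) + y*(-n^2 - 5*n + 84) + 224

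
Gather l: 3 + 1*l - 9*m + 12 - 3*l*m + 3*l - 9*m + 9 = l*(4 - 3*m) - 18*m + 24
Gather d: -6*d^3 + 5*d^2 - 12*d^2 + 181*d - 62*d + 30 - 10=-6*d^3 - 7*d^2 + 119*d + 20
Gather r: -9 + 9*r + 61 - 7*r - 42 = 2*r + 10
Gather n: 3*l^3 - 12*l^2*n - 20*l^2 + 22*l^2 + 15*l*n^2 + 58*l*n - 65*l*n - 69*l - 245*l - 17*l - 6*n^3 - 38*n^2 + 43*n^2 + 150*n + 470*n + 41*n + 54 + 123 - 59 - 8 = 3*l^3 + 2*l^2 - 331*l - 6*n^3 + n^2*(15*l + 5) + n*(-12*l^2 - 7*l + 661) + 110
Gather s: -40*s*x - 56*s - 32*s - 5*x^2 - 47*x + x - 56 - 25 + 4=s*(-40*x - 88) - 5*x^2 - 46*x - 77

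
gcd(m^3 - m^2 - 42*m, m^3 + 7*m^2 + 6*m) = m^2 + 6*m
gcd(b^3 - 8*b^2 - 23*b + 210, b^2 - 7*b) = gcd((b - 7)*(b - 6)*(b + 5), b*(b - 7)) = b - 7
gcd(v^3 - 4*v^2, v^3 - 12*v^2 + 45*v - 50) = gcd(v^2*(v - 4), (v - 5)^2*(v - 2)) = 1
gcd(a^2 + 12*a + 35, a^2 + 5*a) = a + 5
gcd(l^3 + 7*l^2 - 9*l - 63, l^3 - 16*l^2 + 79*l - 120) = l - 3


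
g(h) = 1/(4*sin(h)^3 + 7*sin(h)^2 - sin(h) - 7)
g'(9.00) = 0.18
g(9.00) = -0.17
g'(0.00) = 0.02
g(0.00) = -0.14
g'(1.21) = -3.70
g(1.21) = 0.68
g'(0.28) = -0.08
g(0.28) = -0.15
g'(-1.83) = -0.09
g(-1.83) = -0.32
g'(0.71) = -0.79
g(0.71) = -0.28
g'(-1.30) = 0.09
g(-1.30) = -0.32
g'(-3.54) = 0.15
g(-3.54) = -0.16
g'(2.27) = 3.08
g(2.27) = -0.53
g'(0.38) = -0.14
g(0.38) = -0.16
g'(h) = (-12*sin(h)^2*cos(h) - 14*sin(h)*cos(h) + cos(h))/(4*sin(h)^3 + 7*sin(h)^2 - sin(h) - 7)^2 = (-12*sin(h)^2 - 14*sin(h) + 1)*cos(h)/(4*sin(h)^3 + 7*sin(h)^2 - sin(h) - 7)^2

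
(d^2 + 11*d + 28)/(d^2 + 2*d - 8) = (d + 7)/(d - 2)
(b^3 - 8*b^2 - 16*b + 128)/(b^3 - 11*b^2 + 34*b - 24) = (b^2 - 4*b - 32)/(b^2 - 7*b + 6)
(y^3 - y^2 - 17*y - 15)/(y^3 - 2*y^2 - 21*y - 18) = (y - 5)/(y - 6)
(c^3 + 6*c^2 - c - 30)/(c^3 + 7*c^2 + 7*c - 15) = (c - 2)/(c - 1)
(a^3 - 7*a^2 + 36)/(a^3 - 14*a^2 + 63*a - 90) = (a + 2)/(a - 5)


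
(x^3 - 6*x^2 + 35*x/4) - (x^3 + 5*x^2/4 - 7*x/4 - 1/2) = -29*x^2/4 + 21*x/2 + 1/2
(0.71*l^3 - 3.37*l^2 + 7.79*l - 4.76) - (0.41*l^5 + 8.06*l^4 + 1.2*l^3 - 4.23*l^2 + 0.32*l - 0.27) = -0.41*l^5 - 8.06*l^4 - 0.49*l^3 + 0.86*l^2 + 7.47*l - 4.49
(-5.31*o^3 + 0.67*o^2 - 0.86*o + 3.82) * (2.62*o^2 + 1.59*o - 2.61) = -13.9122*o^5 - 6.6875*o^4 + 12.6712*o^3 + 6.8923*o^2 + 8.3184*o - 9.9702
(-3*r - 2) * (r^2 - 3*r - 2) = -3*r^3 + 7*r^2 + 12*r + 4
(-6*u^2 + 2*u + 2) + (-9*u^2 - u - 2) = -15*u^2 + u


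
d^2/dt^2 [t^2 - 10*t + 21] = 2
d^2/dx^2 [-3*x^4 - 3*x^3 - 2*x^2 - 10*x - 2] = -36*x^2 - 18*x - 4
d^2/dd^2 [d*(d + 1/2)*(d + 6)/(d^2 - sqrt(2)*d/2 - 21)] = 2*(13*sqrt(2)*d^3 + 98*d^3 + 126*sqrt(2)*d^2 + 1638*d^2 + 6048*d - 126*sqrt(2) + 11466)/(4*d^6 - 6*sqrt(2)*d^5 - 246*d^4 + 251*sqrt(2)*d^3 + 5166*d^2 - 2646*sqrt(2)*d - 37044)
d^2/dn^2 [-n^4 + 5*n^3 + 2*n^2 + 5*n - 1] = -12*n^2 + 30*n + 4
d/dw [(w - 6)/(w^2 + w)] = (-w^2 + 12*w + 6)/(w^2*(w^2 + 2*w + 1))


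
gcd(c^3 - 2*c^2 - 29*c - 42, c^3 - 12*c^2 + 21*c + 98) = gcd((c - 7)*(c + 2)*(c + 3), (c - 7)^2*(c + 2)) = c^2 - 5*c - 14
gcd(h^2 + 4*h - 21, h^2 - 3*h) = h - 3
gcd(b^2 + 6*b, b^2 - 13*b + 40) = 1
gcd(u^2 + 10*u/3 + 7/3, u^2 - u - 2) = u + 1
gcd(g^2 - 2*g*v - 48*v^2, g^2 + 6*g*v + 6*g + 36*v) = g + 6*v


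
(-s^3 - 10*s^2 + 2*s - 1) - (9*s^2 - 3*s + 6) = -s^3 - 19*s^2 + 5*s - 7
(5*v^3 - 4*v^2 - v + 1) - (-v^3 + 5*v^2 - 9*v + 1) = 6*v^3 - 9*v^2 + 8*v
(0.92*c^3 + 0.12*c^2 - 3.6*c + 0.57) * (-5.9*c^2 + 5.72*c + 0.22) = -5.428*c^5 + 4.5544*c^4 + 22.1288*c^3 - 23.9286*c^2 + 2.4684*c + 0.1254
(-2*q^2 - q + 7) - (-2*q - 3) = -2*q^2 + q + 10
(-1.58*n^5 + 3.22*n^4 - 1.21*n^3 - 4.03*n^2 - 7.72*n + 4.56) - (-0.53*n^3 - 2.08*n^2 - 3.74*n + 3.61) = -1.58*n^5 + 3.22*n^4 - 0.68*n^3 - 1.95*n^2 - 3.98*n + 0.95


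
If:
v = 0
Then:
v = 0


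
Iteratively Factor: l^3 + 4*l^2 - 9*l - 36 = (l + 3)*(l^2 + l - 12) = (l + 3)*(l + 4)*(l - 3)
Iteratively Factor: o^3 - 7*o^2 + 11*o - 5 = (o - 5)*(o^2 - 2*o + 1) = (o - 5)*(o - 1)*(o - 1)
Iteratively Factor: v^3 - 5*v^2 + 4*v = (v - 4)*(v^2 - v) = v*(v - 4)*(v - 1)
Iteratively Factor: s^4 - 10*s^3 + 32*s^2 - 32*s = (s - 4)*(s^3 - 6*s^2 + 8*s) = (s - 4)^2*(s^2 - 2*s) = s*(s - 4)^2*(s - 2)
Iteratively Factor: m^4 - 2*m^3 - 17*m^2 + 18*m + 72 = (m - 4)*(m^3 + 2*m^2 - 9*m - 18) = (m - 4)*(m + 3)*(m^2 - m - 6) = (m - 4)*(m + 2)*(m + 3)*(m - 3)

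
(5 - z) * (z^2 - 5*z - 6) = -z^3 + 10*z^2 - 19*z - 30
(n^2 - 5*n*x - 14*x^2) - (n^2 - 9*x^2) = -5*n*x - 5*x^2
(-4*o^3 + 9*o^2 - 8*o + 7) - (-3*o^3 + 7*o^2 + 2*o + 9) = -o^3 + 2*o^2 - 10*o - 2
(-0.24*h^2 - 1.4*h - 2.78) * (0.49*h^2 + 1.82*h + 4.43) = -0.1176*h^4 - 1.1228*h^3 - 4.9734*h^2 - 11.2616*h - 12.3154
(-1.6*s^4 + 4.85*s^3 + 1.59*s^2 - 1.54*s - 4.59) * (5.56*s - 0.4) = -8.896*s^5 + 27.606*s^4 + 6.9004*s^3 - 9.1984*s^2 - 24.9044*s + 1.836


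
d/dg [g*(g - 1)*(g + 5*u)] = 3*g^2 + 10*g*u - 2*g - 5*u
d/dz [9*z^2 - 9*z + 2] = 18*z - 9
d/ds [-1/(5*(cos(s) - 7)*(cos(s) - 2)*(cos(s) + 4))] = (3*sin(s)^2 + 10*cos(s) + 19)*sin(s)/(5*(cos(s) - 7)^2*(cos(s) - 2)^2*(cos(s) + 4)^2)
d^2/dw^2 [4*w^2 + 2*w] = 8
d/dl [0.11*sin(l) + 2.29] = 0.11*cos(l)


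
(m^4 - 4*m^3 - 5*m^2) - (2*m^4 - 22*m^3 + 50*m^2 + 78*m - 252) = -m^4 + 18*m^3 - 55*m^2 - 78*m + 252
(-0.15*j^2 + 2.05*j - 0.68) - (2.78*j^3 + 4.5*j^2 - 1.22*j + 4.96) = -2.78*j^3 - 4.65*j^2 + 3.27*j - 5.64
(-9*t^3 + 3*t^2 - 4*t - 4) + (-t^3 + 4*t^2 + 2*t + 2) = -10*t^3 + 7*t^2 - 2*t - 2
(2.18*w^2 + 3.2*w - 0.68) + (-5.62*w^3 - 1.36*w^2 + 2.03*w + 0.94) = -5.62*w^3 + 0.82*w^2 + 5.23*w + 0.26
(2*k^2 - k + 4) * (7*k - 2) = 14*k^3 - 11*k^2 + 30*k - 8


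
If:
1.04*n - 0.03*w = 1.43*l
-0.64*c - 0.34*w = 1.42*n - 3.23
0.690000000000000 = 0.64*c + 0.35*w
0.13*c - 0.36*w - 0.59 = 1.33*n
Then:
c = 4.59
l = 1.40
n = 1.74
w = -6.42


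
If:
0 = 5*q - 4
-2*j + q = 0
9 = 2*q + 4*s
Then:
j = 2/5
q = 4/5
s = 37/20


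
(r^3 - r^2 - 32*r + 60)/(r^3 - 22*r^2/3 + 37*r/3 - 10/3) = 3*(r + 6)/(3*r - 1)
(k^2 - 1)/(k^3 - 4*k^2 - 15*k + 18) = (k + 1)/(k^2 - 3*k - 18)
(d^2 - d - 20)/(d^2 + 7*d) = (d^2 - d - 20)/(d*(d + 7))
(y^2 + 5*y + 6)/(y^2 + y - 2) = (y + 3)/(y - 1)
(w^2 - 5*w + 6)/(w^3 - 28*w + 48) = (w - 3)/(w^2 + 2*w - 24)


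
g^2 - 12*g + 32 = (g - 8)*(g - 4)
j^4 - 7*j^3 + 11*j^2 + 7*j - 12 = (j - 4)*(j - 3)*(j - 1)*(j + 1)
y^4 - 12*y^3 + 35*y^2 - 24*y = y*(y - 8)*(y - 3)*(y - 1)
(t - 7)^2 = t^2 - 14*t + 49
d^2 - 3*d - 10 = (d - 5)*(d + 2)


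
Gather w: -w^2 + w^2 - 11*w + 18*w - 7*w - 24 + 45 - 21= 0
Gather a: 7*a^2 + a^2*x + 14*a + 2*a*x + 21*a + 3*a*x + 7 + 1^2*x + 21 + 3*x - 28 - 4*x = a^2*(x + 7) + a*(5*x + 35)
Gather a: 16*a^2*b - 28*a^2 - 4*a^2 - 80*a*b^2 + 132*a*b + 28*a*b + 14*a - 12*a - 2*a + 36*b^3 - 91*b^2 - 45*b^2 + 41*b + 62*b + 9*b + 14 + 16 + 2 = a^2*(16*b - 32) + a*(-80*b^2 + 160*b) + 36*b^3 - 136*b^2 + 112*b + 32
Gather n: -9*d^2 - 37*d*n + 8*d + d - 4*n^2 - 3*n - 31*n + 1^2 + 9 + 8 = -9*d^2 + 9*d - 4*n^2 + n*(-37*d - 34) + 18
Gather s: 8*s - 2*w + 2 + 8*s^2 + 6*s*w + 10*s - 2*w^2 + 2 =8*s^2 + s*(6*w + 18) - 2*w^2 - 2*w + 4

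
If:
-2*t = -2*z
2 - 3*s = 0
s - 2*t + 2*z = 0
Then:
No Solution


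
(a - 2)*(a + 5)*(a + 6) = a^3 + 9*a^2 + 8*a - 60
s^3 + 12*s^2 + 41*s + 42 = (s + 2)*(s + 3)*(s + 7)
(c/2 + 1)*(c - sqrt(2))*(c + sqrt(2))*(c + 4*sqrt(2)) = c^4/2 + c^3 + 2*sqrt(2)*c^3 - c^2 + 4*sqrt(2)*c^2 - 4*sqrt(2)*c - 2*c - 8*sqrt(2)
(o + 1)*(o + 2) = o^2 + 3*o + 2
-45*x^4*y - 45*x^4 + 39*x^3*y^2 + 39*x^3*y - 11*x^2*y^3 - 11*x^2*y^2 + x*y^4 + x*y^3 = (-5*x + y)*(-3*x + y)^2*(x*y + x)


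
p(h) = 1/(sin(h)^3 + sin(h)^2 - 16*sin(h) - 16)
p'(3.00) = -0.05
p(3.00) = -0.05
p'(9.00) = -0.03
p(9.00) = -0.04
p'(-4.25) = -0.01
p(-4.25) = -0.03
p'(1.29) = 0.00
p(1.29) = -0.03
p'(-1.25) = 8.08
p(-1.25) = -1.30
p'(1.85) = -0.00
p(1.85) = -0.03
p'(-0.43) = 0.17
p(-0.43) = -0.11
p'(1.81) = -0.00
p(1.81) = -0.03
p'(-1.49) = 505.58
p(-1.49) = -20.43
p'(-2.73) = -0.17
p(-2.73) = -0.11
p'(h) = (-3*sin(h)^2*cos(h) - 2*sin(h)*cos(h) + 16*cos(h))/(sin(h)^3 + sin(h)^2 - 16*sin(h) - 16)^2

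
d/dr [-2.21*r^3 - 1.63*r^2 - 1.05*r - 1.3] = -6.63*r^2 - 3.26*r - 1.05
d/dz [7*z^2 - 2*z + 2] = 14*z - 2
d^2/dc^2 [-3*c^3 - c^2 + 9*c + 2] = -18*c - 2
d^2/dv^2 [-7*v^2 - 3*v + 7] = -14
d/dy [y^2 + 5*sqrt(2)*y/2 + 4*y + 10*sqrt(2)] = 2*y + 5*sqrt(2)/2 + 4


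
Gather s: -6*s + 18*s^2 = 18*s^2 - 6*s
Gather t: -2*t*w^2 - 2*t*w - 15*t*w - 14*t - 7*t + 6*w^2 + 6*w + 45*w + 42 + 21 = t*(-2*w^2 - 17*w - 21) + 6*w^2 + 51*w + 63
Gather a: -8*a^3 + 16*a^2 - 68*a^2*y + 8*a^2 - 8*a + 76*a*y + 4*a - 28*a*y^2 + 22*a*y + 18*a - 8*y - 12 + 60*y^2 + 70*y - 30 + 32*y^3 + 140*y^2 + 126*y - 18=-8*a^3 + a^2*(24 - 68*y) + a*(-28*y^2 + 98*y + 14) + 32*y^3 + 200*y^2 + 188*y - 60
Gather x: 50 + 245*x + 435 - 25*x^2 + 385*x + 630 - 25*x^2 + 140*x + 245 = -50*x^2 + 770*x + 1360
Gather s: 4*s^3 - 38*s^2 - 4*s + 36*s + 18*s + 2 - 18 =4*s^3 - 38*s^2 + 50*s - 16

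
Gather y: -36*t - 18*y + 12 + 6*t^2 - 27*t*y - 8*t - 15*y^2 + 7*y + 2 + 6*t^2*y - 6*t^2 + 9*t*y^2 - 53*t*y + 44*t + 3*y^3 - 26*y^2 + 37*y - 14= 3*y^3 + y^2*(9*t - 41) + y*(6*t^2 - 80*t + 26)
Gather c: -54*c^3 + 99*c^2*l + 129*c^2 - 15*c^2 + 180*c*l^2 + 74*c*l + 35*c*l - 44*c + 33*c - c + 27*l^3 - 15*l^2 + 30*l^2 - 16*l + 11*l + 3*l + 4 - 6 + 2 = -54*c^3 + c^2*(99*l + 114) + c*(180*l^2 + 109*l - 12) + 27*l^3 + 15*l^2 - 2*l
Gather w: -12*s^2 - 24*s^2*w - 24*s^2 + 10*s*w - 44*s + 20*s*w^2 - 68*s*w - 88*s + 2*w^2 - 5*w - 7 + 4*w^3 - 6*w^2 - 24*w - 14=-36*s^2 - 132*s + 4*w^3 + w^2*(20*s - 4) + w*(-24*s^2 - 58*s - 29) - 21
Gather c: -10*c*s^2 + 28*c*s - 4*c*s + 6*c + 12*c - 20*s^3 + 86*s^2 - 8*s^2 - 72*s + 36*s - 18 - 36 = c*(-10*s^2 + 24*s + 18) - 20*s^3 + 78*s^2 - 36*s - 54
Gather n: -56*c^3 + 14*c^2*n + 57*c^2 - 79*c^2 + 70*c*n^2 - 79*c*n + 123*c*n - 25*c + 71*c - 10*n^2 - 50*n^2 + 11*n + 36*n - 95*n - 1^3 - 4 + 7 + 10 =-56*c^3 - 22*c^2 + 46*c + n^2*(70*c - 60) + n*(14*c^2 + 44*c - 48) + 12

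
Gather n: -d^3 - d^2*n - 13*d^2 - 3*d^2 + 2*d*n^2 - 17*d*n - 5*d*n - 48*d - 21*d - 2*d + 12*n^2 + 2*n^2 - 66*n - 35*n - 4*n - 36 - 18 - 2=-d^3 - 16*d^2 - 71*d + n^2*(2*d + 14) + n*(-d^2 - 22*d - 105) - 56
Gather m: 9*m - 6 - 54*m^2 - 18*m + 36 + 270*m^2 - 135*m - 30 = 216*m^2 - 144*m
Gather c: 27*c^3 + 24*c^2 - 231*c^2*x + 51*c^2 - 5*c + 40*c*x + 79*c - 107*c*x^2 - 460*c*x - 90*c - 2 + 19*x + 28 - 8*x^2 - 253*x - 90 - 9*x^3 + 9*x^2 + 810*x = 27*c^3 + c^2*(75 - 231*x) + c*(-107*x^2 - 420*x - 16) - 9*x^3 + x^2 + 576*x - 64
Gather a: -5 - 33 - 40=-78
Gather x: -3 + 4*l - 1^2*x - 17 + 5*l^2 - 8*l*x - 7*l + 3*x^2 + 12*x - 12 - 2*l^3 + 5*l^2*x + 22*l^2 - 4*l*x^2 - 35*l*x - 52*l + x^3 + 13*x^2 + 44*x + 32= -2*l^3 + 27*l^2 - 55*l + x^3 + x^2*(16 - 4*l) + x*(5*l^2 - 43*l + 55)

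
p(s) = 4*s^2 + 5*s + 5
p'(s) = 8*s + 5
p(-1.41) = 5.90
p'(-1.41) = -6.28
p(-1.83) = 9.25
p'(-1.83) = -9.64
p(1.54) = 22.19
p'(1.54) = 17.32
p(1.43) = 20.33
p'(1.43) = 16.44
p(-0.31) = 3.83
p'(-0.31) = 2.52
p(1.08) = 15.07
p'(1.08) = 13.64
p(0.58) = 9.25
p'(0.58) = 9.64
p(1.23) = 17.20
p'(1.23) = 14.84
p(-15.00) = 830.00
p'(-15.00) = -115.00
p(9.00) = 374.00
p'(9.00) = 77.00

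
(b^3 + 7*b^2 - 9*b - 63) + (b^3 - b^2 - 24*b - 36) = 2*b^3 + 6*b^2 - 33*b - 99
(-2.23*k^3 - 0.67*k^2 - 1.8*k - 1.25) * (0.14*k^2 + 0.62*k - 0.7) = -0.3122*k^5 - 1.4764*k^4 + 0.8936*k^3 - 0.822*k^2 + 0.485*k + 0.875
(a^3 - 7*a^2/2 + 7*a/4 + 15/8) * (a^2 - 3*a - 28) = a^5 - 13*a^4/2 - 63*a^3/4 + 757*a^2/8 - 437*a/8 - 105/2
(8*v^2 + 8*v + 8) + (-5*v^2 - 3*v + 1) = 3*v^2 + 5*v + 9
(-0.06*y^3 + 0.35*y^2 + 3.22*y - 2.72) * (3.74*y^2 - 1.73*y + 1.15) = -0.2244*y^5 + 1.4128*y^4 + 11.3683*y^3 - 15.3409*y^2 + 8.4086*y - 3.128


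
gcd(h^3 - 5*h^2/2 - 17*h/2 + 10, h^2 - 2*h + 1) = h - 1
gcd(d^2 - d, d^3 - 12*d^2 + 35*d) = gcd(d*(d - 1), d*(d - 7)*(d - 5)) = d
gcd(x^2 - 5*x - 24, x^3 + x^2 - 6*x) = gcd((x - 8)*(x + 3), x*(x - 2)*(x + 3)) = x + 3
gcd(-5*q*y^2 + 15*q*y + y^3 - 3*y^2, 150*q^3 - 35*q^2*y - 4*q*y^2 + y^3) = -5*q + y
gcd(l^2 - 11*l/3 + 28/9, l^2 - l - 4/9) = l - 4/3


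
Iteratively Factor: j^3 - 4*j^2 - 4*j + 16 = (j + 2)*(j^2 - 6*j + 8) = (j - 2)*(j + 2)*(j - 4)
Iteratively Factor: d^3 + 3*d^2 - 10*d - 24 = (d - 3)*(d^2 + 6*d + 8) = (d - 3)*(d + 4)*(d + 2)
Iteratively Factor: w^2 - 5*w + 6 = (w - 2)*(w - 3)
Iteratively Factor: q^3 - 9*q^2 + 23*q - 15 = (q - 5)*(q^2 - 4*q + 3) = (q - 5)*(q - 1)*(q - 3)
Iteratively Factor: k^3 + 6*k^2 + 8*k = (k + 4)*(k^2 + 2*k) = (k + 2)*(k + 4)*(k)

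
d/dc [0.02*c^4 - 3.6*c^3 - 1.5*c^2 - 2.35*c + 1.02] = 0.08*c^3 - 10.8*c^2 - 3.0*c - 2.35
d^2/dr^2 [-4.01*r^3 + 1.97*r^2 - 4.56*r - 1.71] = 3.94 - 24.06*r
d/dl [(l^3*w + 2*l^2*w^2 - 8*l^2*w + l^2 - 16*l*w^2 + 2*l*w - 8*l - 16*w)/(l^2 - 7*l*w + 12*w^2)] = (-(2*l - 7*w)*(l^3*w + 2*l^2*w^2 - 8*l^2*w + l^2 - 16*l*w^2 + 2*l*w - 8*l - 16*w) + (l^2 - 7*l*w + 12*w^2)*(3*l^2*w + 4*l*w^2 - 16*l*w + 2*l - 16*w^2 + 2*w - 8))/(l^2 - 7*l*w + 12*w^2)^2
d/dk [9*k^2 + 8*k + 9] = 18*k + 8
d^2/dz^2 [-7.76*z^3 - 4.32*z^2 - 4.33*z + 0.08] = -46.56*z - 8.64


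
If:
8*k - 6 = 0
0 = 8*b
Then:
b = 0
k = 3/4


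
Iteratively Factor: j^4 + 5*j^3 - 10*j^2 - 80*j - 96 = (j - 4)*(j^3 + 9*j^2 + 26*j + 24) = (j - 4)*(j + 4)*(j^2 + 5*j + 6) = (j - 4)*(j + 2)*(j + 4)*(j + 3)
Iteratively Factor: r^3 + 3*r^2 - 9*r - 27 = (r - 3)*(r^2 + 6*r + 9) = (r - 3)*(r + 3)*(r + 3)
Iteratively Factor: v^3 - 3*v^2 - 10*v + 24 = (v - 4)*(v^2 + v - 6) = (v - 4)*(v - 2)*(v + 3)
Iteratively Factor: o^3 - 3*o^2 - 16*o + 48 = (o - 4)*(o^2 + o - 12) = (o - 4)*(o - 3)*(o + 4)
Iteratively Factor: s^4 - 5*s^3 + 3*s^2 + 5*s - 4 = (s - 1)*(s^3 - 4*s^2 - s + 4) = (s - 1)^2*(s^2 - 3*s - 4) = (s - 1)^2*(s + 1)*(s - 4)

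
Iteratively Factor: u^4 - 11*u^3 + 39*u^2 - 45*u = (u - 5)*(u^3 - 6*u^2 + 9*u) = u*(u - 5)*(u^2 - 6*u + 9) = u*(u - 5)*(u - 3)*(u - 3)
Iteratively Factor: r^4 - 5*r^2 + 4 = (r + 1)*(r^3 - r^2 - 4*r + 4) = (r + 1)*(r + 2)*(r^2 - 3*r + 2) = (r - 2)*(r + 1)*(r + 2)*(r - 1)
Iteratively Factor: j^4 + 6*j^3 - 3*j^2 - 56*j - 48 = (j + 4)*(j^3 + 2*j^2 - 11*j - 12) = (j + 1)*(j + 4)*(j^2 + j - 12) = (j + 1)*(j + 4)^2*(j - 3)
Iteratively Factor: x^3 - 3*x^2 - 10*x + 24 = (x - 2)*(x^2 - x - 12) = (x - 2)*(x + 3)*(x - 4)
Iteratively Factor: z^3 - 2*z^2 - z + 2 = (z + 1)*(z^2 - 3*z + 2) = (z - 2)*(z + 1)*(z - 1)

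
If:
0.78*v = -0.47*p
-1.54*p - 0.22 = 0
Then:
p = -0.14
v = 0.09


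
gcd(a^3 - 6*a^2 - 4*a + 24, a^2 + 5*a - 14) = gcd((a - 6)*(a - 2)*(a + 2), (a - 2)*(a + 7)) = a - 2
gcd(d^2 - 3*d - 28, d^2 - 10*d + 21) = d - 7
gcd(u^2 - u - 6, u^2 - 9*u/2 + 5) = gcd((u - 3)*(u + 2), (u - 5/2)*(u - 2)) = 1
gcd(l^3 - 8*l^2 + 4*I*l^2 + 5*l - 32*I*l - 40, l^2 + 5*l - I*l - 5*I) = l - I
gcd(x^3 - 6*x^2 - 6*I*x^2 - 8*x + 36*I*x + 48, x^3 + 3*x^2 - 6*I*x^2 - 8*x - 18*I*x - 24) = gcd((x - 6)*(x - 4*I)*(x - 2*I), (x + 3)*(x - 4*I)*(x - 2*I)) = x^2 - 6*I*x - 8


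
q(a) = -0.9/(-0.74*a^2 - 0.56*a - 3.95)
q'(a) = -0.9*(1.48*a + 0.56)/(-0.74*a^2 - 0.56*a - 3.95)^2 = (-1.332*a - 0.504)/(0.74*a^2 + 0.56*a + 3.95)^2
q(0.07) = 0.23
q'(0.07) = -0.04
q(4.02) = 0.05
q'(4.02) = -0.02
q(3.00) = 0.07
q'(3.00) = -0.03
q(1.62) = 0.13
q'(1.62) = -0.06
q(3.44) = 0.06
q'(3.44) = -0.02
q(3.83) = 0.05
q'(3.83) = -0.02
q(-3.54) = 0.08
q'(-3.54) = 0.03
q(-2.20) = 0.14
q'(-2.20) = 0.06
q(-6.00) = 0.03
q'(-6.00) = 0.01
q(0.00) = 0.23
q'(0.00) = -0.03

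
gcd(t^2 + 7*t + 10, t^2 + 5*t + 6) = t + 2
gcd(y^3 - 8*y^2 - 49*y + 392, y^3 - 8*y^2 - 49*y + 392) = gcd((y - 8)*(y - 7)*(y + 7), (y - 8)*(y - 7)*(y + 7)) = y^3 - 8*y^2 - 49*y + 392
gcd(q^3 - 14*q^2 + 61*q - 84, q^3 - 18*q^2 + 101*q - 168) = q^2 - 10*q + 21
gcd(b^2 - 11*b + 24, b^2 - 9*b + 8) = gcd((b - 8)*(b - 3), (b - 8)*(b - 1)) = b - 8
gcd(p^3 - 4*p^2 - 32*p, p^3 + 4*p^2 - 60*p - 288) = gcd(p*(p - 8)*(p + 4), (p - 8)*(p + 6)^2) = p - 8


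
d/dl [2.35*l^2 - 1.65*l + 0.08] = 4.7*l - 1.65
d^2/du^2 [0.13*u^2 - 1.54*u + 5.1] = 0.260000000000000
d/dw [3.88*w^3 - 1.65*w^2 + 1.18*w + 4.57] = 11.64*w^2 - 3.3*w + 1.18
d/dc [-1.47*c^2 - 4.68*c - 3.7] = -2.94*c - 4.68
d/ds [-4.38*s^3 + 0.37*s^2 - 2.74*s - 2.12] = -13.14*s^2 + 0.74*s - 2.74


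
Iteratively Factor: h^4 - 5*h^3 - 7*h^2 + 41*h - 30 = (h + 3)*(h^3 - 8*h^2 + 17*h - 10) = (h - 1)*(h + 3)*(h^2 - 7*h + 10) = (h - 5)*(h - 1)*(h + 3)*(h - 2)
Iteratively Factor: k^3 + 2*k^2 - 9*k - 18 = (k + 2)*(k^2 - 9) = (k + 2)*(k + 3)*(k - 3)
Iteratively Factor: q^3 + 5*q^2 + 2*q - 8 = (q + 2)*(q^2 + 3*q - 4) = (q - 1)*(q + 2)*(q + 4)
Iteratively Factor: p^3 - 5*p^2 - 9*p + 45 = (p + 3)*(p^2 - 8*p + 15) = (p - 3)*(p + 3)*(p - 5)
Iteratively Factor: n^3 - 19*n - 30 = (n + 2)*(n^2 - 2*n - 15) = (n + 2)*(n + 3)*(n - 5)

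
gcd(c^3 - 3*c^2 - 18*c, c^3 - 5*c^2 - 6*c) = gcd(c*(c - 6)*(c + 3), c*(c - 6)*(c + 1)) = c^2 - 6*c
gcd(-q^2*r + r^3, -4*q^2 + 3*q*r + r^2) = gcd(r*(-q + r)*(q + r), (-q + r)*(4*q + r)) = q - r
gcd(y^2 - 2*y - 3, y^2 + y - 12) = y - 3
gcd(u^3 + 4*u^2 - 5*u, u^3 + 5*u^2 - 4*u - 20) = u + 5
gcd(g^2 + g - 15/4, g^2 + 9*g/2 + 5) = g + 5/2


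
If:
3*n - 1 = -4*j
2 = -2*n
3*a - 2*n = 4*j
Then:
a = 2/3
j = 1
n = -1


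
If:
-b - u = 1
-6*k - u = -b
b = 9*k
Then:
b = -3/4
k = -1/12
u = -1/4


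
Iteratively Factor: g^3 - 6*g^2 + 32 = (g - 4)*(g^2 - 2*g - 8) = (g - 4)^2*(g + 2)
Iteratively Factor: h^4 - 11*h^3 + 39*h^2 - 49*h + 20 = (h - 4)*(h^3 - 7*h^2 + 11*h - 5) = (h - 4)*(h - 1)*(h^2 - 6*h + 5) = (h - 5)*(h - 4)*(h - 1)*(h - 1)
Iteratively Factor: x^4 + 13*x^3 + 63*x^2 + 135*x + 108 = (x + 3)*(x^3 + 10*x^2 + 33*x + 36) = (x + 3)*(x + 4)*(x^2 + 6*x + 9) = (x + 3)^2*(x + 4)*(x + 3)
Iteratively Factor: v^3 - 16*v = (v - 4)*(v^2 + 4*v) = v*(v - 4)*(v + 4)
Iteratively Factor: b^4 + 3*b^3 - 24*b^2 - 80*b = (b + 4)*(b^3 - b^2 - 20*b) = b*(b + 4)*(b^2 - b - 20) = b*(b + 4)^2*(b - 5)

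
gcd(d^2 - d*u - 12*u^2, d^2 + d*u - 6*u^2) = d + 3*u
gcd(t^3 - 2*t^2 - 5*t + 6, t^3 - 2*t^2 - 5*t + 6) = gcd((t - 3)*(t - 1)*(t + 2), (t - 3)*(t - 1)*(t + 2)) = t^3 - 2*t^2 - 5*t + 6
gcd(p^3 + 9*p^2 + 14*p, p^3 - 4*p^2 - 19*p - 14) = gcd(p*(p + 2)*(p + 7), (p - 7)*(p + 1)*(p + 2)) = p + 2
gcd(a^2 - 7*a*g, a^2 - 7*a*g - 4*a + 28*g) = a - 7*g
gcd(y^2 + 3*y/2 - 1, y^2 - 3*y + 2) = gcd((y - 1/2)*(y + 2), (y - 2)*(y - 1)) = 1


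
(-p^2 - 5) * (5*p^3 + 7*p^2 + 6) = -5*p^5 - 7*p^4 - 25*p^3 - 41*p^2 - 30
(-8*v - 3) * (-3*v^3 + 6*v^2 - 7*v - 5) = 24*v^4 - 39*v^3 + 38*v^2 + 61*v + 15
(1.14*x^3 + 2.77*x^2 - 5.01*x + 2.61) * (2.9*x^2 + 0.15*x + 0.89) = 3.306*x^5 + 8.204*x^4 - 13.0989*x^3 + 9.2828*x^2 - 4.0674*x + 2.3229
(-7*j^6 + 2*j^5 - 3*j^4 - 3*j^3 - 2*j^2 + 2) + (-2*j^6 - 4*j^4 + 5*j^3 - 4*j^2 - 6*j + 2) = -9*j^6 + 2*j^5 - 7*j^4 + 2*j^3 - 6*j^2 - 6*j + 4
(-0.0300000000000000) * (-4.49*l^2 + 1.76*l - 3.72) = 0.1347*l^2 - 0.0528*l + 0.1116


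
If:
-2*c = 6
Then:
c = -3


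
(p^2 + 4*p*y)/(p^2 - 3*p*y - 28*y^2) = p/(p - 7*y)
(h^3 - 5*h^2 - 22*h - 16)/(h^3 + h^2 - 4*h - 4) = (h - 8)/(h - 2)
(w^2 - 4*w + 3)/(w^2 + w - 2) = (w - 3)/(w + 2)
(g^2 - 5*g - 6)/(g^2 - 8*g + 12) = (g + 1)/(g - 2)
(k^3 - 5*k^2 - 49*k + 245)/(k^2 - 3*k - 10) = (k^2 - 49)/(k + 2)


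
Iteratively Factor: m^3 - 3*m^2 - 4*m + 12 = (m - 2)*(m^2 - m - 6) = (m - 2)*(m + 2)*(m - 3)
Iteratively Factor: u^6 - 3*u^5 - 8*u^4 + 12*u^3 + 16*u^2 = (u + 1)*(u^5 - 4*u^4 - 4*u^3 + 16*u^2) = (u - 2)*(u + 1)*(u^4 - 2*u^3 - 8*u^2) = u*(u - 2)*(u + 1)*(u^3 - 2*u^2 - 8*u) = u^2*(u - 2)*(u + 1)*(u^2 - 2*u - 8) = u^2*(u - 4)*(u - 2)*(u + 1)*(u + 2)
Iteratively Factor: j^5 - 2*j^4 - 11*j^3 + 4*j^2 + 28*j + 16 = (j - 4)*(j^4 + 2*j^3 - 3*j^2 - 8*j - 4) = (j - 4)*(j - 2)*(j^3 + 4*j^2 + 5*j + 2) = (j - 4)*(j - 2)*(j + 1)*(j^2 + 3*j + 2) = (j - 4)*(j - 2)*(j + 1)^2*(j + 2)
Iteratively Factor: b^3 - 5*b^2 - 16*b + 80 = (b + 4)*(b^2 - 9*b + 20) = (b - 4)*(b + 4)*(b - 5)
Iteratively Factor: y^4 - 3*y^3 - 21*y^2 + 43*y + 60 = (y + 4)*(y^3 - 7*y^2 + 7*y + 15) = (y - 3)*(y + 4)*(y^2 - 4*y - 5) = (y - 3)*(y + 1)*(y + 4)*(y - 5)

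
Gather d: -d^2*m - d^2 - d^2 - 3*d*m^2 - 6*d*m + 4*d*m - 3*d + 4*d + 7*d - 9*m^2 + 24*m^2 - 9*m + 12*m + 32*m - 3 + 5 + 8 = d^2*(-m - 2) + d*(-3*m^2 - 2*m + 8) + 15*m^2 + 35*m + 10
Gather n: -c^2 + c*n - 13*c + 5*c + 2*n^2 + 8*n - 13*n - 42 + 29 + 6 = -c^2 - 8*c + 2*n^2 + n*(c - 5) - 7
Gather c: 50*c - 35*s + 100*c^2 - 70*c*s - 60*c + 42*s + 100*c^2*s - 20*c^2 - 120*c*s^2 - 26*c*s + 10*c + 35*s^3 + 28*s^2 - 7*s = c^2*(100*s + 80) + c*(-120*s^2 - 96*s) + 35*s^3 + 28*s^2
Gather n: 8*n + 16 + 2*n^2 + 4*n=2*n^2 + 12*n + 16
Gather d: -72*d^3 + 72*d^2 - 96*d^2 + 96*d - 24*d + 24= -72*d^3 - 24*d^2 + 72*d + 24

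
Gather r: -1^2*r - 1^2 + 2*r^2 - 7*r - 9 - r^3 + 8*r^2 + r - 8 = -r^3 + 10*r^2 - 7*r - 18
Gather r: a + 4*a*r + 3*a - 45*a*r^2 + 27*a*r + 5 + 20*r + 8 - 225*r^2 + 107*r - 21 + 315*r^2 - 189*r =4*a + r^2*(90 - 45*a) + r*(31*a - 62) - 8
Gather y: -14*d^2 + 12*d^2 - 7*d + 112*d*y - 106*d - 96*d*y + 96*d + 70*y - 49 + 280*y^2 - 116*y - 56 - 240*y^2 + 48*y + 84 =-2*d^2 - 17*d + 40*y^2 + y*(16*d + 2) - 21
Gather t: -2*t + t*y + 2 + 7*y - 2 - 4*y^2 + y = t*(y - 2) - 4*y^2 + 8*y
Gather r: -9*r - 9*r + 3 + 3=6 - 18*r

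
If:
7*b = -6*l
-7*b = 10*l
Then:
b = 0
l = 0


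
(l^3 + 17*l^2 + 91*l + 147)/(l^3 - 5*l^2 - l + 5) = (l^3 + 17*l^2 + 91*l + 147)/(l^3 - 5*l^2 - l + 5)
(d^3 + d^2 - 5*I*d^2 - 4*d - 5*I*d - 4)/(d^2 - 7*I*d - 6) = (d^2 + d*(1 - 4*I) - 4*I)/(d - 6*I)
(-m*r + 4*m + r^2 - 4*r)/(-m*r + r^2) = (r - 4)/r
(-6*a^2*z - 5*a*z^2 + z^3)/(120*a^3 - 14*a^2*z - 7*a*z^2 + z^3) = z*(a + z)/(-20*a^2 - a*z + z^2)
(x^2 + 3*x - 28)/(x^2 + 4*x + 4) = (x^2 + 3*x - 28)/(x^2 + 4*x + 4)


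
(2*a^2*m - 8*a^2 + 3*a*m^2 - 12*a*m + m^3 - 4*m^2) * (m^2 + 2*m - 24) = 2*a^2*m^3 - 4*a^2*m^2 - 64*a^2*m + 192*a^2 + 3*a*m^4 - 6*a*m^3 - 96*a*m^2 + 288*a*m + m^5 - 2*m^4 - 32*m^3 + 96*m^2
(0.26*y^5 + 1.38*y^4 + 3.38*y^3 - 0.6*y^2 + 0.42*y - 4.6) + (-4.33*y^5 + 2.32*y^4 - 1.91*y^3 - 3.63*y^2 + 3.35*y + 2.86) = -4.07*y^5 + 3.7*y^4 + 1.47*y^3 - 4.23*y^2 + 3.77*y - 1.74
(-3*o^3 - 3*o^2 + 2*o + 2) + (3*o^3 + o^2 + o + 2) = -2*o^2 + 3*o + 4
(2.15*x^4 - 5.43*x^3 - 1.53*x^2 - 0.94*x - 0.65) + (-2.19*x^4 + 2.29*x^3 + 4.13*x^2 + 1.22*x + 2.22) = -0.04*x^4 - 3.14*x^3 + 2.6*x^2 + 0.28*x + 1.57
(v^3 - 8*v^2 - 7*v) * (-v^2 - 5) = -v^5 + 8*v^4 + 2*v^3 + 40*v^2 + 35*v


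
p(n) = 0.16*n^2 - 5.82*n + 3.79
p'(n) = 0.32*n - 5.82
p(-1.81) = 14.85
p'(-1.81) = -6.40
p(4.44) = -18.90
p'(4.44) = -4.40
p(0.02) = 3.67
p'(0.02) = -5.81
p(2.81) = -11.30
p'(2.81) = -4.92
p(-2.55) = 19.67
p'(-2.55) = -6.64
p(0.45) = 1.20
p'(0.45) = -5.68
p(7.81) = -31.90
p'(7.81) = -3.32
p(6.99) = -29.07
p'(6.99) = -3.58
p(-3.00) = 22.69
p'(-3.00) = -6.78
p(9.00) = -35.63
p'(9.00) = -2.94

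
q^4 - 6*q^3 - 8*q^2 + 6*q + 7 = (q - 7)*(q - 1)*(q + 1)^2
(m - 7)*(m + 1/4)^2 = m^3 - 13*m^2/2 - 55*m/16 - 7/16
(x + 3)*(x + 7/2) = x^2 + 13*x/2 + 21/2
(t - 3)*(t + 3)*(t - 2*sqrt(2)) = t^3 - 2*sqrt(2)*t^2 - 9*t + 18*sqrt(2)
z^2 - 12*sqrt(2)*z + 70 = (z - 7*sqrt(2))*(z - 5*sqrt(2))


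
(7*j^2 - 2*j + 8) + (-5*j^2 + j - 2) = 2*j^2 - j + 6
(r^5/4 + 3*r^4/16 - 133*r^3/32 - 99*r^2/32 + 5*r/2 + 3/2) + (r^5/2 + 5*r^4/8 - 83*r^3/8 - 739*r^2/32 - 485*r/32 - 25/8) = 3*r^5/4 + 13*r^4/16 - 465*r^3/32 - 419*r^2/16 - 405*r/32 - 13/8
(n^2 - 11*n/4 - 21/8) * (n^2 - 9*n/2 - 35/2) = n^4 - 29*n^3/4 - 31*n^2/4 + 959*n/16 + 735/16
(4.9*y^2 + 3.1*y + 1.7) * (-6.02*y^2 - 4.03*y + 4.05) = -29.498*y^4 - 38.409*y^3 - 2.882*y^2 + 5.704*y + 6.885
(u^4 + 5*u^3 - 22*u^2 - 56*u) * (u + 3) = u^5 + 8*u^4 - 7*u^3 - 122*u^2 - 168*u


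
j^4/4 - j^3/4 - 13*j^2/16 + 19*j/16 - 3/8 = (j/4 + 1/2)*(j - 3/2)*(j - 1)*(j - 1/2)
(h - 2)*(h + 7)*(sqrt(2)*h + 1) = sqrt(2)*h^3 + h^2 + 5*sqrt(2)*h^2 - 14*sqrt(2)*h + 5*h - 14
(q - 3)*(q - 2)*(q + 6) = q^3 + q^2 - 24*q + 36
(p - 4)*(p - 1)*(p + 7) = p^3 + 2*p^2 - 31*p + 28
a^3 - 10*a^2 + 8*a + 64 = (a - 8)*(a - 4)*(a + 2)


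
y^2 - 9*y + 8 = (y - 8)*(y - 1)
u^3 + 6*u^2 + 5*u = u*(u + 1)*(u + 5)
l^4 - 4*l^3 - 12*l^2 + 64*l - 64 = (l - 4)*(l - 2)^2*(l + 4)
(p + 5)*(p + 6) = p^2 + 11*p + 30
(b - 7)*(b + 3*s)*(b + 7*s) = b^3 + 10*b^2*s - 7*b^2 + 21*b*s^2 - 70*b*s - 147*s^2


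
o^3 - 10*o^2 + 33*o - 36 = (o - 4)*(o - 3)^2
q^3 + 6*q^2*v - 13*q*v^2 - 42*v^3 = (q - 3*v)*(q + 2*v)*(q + 7*v)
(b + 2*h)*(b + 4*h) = b^2 + 6*b*h + 8*h^2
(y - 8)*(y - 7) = y^2 - 15*y + 56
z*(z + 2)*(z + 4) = z^3 + 6*z^2 + 8*z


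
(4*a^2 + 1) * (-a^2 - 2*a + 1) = -4*a^4 - 8*a^3 + 3*a^2 - 2*a + 1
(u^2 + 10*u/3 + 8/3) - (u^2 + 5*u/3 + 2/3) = 5*u/3 + 2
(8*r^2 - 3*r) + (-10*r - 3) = 8*r^2 - 13*r - 3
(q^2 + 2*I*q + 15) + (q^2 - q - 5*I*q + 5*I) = 2*q^2 - q - 3*I*q + 15 + 5*I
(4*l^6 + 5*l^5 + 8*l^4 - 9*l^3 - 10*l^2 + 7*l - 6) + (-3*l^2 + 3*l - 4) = 4*l^6 + 5*l^5 + 8*l^4 - 9*l^3 - 13*l^2 + 10*l - 10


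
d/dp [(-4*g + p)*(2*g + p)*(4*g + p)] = -16*g^2 + 4*g*p + 3*p^2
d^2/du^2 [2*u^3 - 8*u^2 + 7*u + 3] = 12*u - 16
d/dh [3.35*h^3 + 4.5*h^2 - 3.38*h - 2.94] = 10.05*h^2 + 9.0*h - 3.38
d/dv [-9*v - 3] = -9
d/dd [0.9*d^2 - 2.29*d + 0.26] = 1.8*d - 2.29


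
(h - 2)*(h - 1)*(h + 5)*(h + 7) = h^4 + 9*h^3 + h^2 - 81*h + 70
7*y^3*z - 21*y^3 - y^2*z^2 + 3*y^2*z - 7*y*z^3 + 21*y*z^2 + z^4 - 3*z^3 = (-7*y + z)*(-y + z)*(y + z)*(z - 3)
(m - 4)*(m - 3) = m^2 - 7*m + 12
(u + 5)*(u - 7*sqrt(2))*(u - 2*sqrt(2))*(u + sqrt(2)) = u^4 - 8*sqrt(2)*u^3 + 5*u^3 - 40*sqrt(2)*u^2 + 10*u^2 + 28*sqrt(2)*u + 50*u + 140*sqrt(2)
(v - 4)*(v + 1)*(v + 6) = v^3 + 3*v^2 - 22*v - 24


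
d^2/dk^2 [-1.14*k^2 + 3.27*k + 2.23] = -2.28000000000000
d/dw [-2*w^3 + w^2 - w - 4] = -6*w^2 + 2*w - 1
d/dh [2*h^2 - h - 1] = 4*h - 1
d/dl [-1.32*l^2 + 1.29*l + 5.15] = 1.29 - 2.64*l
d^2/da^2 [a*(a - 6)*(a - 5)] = 6*a - 22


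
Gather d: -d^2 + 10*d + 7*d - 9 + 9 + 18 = -d^2 + 17*d + 18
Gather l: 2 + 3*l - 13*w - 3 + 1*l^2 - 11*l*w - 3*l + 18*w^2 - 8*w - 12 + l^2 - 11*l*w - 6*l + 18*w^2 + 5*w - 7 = 2*l^2 + l*(-22*w - 6) + 36*w^2 - 16*w - 20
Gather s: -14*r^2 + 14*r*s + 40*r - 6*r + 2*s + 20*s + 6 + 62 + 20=-14*r^2 + 34*r + s*(14*r + 22) + 88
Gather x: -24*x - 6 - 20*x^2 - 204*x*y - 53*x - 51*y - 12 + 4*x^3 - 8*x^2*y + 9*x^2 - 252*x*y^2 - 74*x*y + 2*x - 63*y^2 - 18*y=4*x^3 + x^2*(-8*y - 11) + x*(-252*y^2 - 278*y - 75) - 63*y^2 - 69*y - 18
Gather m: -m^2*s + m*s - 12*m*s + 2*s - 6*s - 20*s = -m^2*s - 11*m*s - 24*s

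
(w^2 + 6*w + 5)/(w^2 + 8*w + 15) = (w + 1)/(w + 3)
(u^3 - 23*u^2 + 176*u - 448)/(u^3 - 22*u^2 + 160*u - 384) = (u - 7)/(u - 6)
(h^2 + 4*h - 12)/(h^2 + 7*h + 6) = (h - 2)/(h + 1)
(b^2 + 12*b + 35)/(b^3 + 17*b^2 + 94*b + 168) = (b + 5)/(b^2 + 10*b + 24)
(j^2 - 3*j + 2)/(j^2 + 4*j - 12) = (j - 1)/(j + 6)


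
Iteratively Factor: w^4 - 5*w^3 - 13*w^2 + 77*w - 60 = (w - 3)*(w^3 - 2*w^2 - 19*w + 20) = (w - 3)*(w + 4)*(w^2 - 6*w + 5) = (w - 3)*(w - 1)*(w + 4)*(w - 5)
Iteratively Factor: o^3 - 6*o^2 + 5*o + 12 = (o - 4)*(o^2 - 2*o - 3) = (o - 4)*(o - 3)*(o + 1)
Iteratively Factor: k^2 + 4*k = (k)*(k + 4)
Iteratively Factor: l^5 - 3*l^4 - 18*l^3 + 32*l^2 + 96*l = (l)*(l^4 - 3*l^3 - 18*l^2 + 32*l + 96) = l*(l - 4)*(l^3 + l^2 - 14*l - 24) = l*(l - 4)^2*(l^2 + 5*l + 6) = l*(l - 4)^2*(l + 3)*(l + 2)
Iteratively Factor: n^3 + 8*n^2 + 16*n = (n + 4)*(n^2 + 4*n) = (n + 4)^2*(n)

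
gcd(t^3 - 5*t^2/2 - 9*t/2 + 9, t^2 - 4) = t + 2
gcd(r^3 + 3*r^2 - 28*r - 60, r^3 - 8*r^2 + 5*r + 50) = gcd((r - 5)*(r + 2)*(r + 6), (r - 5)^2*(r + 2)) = r^2 - 3*r - 10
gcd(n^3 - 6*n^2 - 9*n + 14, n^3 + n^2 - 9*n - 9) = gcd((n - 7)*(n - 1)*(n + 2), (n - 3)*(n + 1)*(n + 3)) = 1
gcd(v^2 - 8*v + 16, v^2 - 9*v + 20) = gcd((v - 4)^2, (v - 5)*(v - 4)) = v - 4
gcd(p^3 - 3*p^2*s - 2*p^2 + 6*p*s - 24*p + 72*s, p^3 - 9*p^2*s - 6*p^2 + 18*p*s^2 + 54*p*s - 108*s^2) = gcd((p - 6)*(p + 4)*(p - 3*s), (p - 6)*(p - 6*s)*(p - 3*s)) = p^2 - 3*p*s - 6*p + 18*s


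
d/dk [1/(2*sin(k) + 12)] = -cos(k)/(2*(sin(k) + 6)^2)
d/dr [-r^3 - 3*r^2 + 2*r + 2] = -3*r^2 - 6*r + 2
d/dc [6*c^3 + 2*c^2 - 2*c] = 18*c^2 + 4*c - 2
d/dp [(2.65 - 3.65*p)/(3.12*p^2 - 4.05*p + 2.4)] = (11.388*p^2 - 16.536*p + 1.9725)/(9.7344*p^4 - 25.272*p^3 + 31.3785*p^2 - 19.44*p + 5.76)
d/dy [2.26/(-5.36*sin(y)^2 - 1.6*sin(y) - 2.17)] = (24.2272*sin(y) + 3.616)*cos(y)/(5.36*sin(y)^2 + 1.6*sin(y) + 2.17)^2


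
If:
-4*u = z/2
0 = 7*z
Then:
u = 0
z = 0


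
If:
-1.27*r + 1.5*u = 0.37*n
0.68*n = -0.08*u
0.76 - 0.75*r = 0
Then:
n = -0.10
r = 1.01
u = 0.83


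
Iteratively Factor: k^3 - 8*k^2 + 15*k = (k)*(k^2 - 8*k + 15) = k*(k - 3)*(k - 5)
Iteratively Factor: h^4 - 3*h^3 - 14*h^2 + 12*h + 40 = (h - 2)*(h^3 - h^2 - 16*h - 20) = (h - 5)*(h - 2)*(h^2 + 4*h + 4) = (h - 5)*(h - 2)*(h + 2)*(h + 2)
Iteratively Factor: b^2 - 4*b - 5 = (b + 1)*(b - 5)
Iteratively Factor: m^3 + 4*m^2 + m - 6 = (m - 1)*(m^2 + 5*m + 6) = (m - 1)*(m + 3)*(m + 2)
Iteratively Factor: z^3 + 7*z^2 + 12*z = (z)*(z^2 + 7*z + 12) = z*(z + 4)*(z + 3)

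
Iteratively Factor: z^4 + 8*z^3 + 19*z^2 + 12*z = (z + 3)*(z^3 + 5*z^2 + 4*z) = z*(z + 3)*(z^2 + 5*z + 4) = z*(z + 1)*(z + 3)*(z + 4)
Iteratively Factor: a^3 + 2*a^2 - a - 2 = (a - 1)*(a^2 + 3*a + 2) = (a - 1)*(a + 1)*(a + 2)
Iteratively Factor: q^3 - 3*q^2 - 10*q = (q + 2)*(q^2 - 5*q) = (q - 5)*(q + 2)*(q)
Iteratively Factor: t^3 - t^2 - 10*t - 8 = (t + 1)*(t^2 - 2*t - 8) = (t - 4)*(t + 1)*(t + 2)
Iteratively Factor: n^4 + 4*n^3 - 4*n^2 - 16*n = (n)*(n^3 + 4*n^2 - 4*n - 16) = n*(n + 4)*(n^2 - 4) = n*(n + 2)*(n + 4)*(n - 2)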